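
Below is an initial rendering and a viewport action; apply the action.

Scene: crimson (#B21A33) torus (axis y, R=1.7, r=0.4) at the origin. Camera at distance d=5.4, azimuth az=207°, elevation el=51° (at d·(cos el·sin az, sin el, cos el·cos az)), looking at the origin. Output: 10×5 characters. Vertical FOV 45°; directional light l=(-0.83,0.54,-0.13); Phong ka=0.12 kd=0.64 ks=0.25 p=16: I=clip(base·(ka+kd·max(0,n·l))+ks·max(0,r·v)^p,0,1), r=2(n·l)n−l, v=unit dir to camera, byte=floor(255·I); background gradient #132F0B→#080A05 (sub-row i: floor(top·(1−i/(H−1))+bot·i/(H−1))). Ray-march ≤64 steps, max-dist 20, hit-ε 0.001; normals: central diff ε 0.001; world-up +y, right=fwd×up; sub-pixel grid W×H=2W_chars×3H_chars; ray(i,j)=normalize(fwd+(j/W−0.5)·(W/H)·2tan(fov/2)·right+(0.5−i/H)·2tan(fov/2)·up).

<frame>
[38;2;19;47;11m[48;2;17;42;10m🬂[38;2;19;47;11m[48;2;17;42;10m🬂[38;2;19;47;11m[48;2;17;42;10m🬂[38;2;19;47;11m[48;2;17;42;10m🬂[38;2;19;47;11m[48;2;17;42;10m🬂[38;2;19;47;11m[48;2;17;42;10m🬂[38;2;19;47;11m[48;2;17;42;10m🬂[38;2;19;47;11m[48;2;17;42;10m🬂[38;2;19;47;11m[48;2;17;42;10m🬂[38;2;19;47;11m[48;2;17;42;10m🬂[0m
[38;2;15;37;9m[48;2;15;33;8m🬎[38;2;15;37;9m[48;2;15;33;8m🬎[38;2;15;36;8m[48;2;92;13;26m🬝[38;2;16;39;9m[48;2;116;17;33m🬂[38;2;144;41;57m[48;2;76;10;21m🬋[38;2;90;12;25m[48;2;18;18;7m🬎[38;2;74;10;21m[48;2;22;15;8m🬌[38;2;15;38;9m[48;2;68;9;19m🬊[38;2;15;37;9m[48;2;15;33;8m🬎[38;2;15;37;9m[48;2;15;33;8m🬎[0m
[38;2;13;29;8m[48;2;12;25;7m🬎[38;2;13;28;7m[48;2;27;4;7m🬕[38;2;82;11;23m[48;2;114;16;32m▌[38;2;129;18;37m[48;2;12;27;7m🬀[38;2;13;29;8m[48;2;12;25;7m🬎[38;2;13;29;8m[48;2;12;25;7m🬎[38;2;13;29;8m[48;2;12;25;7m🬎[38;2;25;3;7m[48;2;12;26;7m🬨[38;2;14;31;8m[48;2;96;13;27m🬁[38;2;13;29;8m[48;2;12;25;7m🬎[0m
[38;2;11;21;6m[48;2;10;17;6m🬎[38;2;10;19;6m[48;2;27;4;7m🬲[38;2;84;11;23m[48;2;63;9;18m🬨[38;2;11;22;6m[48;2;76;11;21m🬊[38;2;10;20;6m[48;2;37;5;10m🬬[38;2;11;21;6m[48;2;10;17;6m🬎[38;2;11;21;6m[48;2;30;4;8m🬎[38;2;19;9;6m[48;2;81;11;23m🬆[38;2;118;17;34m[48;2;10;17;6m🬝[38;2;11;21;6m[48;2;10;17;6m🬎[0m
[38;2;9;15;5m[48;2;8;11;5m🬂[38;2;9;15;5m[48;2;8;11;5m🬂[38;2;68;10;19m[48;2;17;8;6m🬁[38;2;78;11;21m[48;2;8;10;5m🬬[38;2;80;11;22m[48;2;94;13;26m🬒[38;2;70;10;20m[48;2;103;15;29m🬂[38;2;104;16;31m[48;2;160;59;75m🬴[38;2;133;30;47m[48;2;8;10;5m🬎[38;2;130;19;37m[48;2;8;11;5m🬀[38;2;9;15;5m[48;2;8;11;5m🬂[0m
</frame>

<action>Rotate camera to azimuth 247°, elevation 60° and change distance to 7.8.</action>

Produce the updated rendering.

<frame>
[38;2;19;47;11m[48;2;17;42;10m🬂[38;2;19;47;11m[48;2;17;42;10m🬂[38;2;19;47;11m[48;2;17;42;10m🬂[38;2;19;47;11m[48;2;17;42;10m🬂[38;2;19;47;11m[48;2;17;42;10m🬂[38;2;19;47;11m[48;2;17;42;10m🬂[38;2;19;47;11m[48;2;17;42;10m🬂[38;2;19;47;11m[48;2;17;42;10m🬂[38;2;19;47;11m[48;2;17;42;10m🬂[38;2;19;47;11m[48;2;17;42;10m🬂[0m
[38;2;15;37;9m[48;2;15;33;8m🬎[38;2;15;37;9m[48;2;15;33;8m🬎[38;2;15;37;9m[48;2;15;33;8m🬎[38;2;15;36;8m[48;2;86;12;24m🬝[38;2;20;27;8m[48;2;115;16;33m🬆[38;2;16;39;9m[48;2;106;15;30m🬂[38;2;22;30;9m[48;2;94;13;27m🬎[38;2;15;37;9m[48;2;15;33;8m🬎[38;2;15;37;9m[48;2;15;33;8m🬎[38;2;15;37;9m[48;2;15;33;8m🬎[0m
[38;2;13;29;8m[48;2;12;25;7m🬎[38;2;13;29;8m[48;2;12;25;7m🬎[38;2;13;29;8m[48;2;12;25;7m🬎[38;2;83;11;23m[48;2;12;25;7m🬝[38;2;13;29;8m[48;2;12;25;7m🬎[38;2;13;29;8m[48;2;12;25;7m🬎[38;2;77;11;22m[48;2;15;22;7m🬁[38;2;78;11;22m[48;2;13;28;7m▌[38;2;13;29;8m[48;2;12;25;7m🬎[38;2;13;29;8m[48;2;12;25;7m🬎[0m
[38;2;11;21;6m[48;2;10;17;6m🬎[38;2;11;21;6m[48;2;10;17;6m🬎[38;2;11;21;6m[48;2;10;17;6m🬎[38;2;29;12;9m[48;2;94;13;26m🬑[38;2;18;17;7m[48;2;98;14;28m🬎[38;2;11;21;6m[48;2;87;12;25m🬎[38;2;21;10;7m[48;2;111;16;32m🬆[38;2;107;15;30m[48;2;10;19;6m🬄[38;2;11;21;6m[48;2;10;17;6m🬎[38;2;11;21;6m[48;2;10;17;6m🬎[0m
[38;2;9;15;5m[48;2;8;11;5m🬂[38;2;9;15;5m[48;2;8;11;5m🬂[38;2;9;15;5m[48;2;8;11;5m🬂[38;2;9;15;5m[48;2;8;11;5m🬂[38;2;114;16;32m[48;2;8;11;5m🬂[38;2;134;19;38m[48;2;8;11;5m🬂[38;2;118;17;33m[48;2;8;11;5m🬀[38;2;9;15;5m[48;2;8;11;5m🬂[38;2;9;15;5m[48;2;8;11;5m🬂[38;2;9;15;5m[48;2;8;11;5m🬂[0m
</frame>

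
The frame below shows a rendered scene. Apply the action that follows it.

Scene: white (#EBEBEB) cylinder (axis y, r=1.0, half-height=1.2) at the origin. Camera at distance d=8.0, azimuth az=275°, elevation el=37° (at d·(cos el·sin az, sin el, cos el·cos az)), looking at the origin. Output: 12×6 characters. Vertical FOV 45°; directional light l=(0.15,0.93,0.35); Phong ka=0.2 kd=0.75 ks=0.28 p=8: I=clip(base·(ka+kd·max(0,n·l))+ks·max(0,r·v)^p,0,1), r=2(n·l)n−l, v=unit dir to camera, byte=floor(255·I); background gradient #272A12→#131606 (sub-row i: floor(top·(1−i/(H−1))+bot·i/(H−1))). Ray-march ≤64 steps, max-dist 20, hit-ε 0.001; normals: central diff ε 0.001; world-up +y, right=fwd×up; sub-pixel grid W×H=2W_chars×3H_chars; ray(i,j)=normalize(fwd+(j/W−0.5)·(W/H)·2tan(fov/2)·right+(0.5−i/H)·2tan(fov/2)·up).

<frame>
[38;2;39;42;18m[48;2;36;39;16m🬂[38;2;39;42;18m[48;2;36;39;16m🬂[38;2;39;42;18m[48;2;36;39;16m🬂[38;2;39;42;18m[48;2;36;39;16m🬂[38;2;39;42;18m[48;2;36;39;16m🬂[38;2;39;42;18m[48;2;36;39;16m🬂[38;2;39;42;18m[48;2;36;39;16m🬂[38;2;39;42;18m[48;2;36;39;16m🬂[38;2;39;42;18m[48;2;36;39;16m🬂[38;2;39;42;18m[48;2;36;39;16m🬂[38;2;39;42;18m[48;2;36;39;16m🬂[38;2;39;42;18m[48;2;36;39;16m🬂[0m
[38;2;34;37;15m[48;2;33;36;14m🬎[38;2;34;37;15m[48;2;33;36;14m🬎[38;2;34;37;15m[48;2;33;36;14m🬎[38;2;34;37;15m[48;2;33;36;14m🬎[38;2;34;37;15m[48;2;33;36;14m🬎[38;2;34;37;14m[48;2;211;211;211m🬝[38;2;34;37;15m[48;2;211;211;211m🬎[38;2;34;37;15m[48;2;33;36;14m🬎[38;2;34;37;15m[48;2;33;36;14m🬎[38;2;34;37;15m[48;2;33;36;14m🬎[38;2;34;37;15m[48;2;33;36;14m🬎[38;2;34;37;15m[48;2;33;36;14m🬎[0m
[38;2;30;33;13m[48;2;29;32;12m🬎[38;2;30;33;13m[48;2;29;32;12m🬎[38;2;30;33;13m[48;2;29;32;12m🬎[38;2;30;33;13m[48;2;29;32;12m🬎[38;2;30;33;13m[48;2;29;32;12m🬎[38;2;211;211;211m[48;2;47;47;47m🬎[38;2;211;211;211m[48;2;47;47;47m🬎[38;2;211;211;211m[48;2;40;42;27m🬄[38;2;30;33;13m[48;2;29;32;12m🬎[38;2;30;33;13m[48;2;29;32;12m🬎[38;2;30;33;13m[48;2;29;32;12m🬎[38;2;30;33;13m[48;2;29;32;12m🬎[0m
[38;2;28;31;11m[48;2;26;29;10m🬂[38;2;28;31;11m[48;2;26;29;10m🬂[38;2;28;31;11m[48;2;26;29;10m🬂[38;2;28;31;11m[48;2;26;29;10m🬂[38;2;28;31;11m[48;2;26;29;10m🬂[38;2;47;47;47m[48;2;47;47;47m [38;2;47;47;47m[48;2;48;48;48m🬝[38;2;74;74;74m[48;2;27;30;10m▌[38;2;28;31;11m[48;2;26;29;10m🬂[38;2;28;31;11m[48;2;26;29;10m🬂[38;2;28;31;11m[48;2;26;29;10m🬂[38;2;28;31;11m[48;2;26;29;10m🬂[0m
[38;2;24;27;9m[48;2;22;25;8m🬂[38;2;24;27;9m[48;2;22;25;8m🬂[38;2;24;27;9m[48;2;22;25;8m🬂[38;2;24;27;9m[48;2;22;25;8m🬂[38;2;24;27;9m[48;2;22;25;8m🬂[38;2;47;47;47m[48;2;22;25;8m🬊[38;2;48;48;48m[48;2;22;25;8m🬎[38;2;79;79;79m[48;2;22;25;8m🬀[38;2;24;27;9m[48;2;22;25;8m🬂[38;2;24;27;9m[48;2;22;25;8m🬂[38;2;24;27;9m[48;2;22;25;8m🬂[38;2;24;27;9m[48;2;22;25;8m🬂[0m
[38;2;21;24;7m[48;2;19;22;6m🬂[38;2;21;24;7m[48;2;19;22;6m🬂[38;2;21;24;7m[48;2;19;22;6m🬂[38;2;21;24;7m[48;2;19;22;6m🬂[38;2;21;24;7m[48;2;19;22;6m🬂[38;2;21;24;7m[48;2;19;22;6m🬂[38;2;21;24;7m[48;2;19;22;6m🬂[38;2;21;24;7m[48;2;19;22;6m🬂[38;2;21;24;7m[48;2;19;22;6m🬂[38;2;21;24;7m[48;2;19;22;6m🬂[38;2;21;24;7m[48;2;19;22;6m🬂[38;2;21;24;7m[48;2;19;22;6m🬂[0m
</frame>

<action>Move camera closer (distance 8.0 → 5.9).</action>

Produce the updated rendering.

<frame>
[38;2;39;42;18m[48;2;36;39;16m🬂[38;2;39;42;18m[48;2;36;39;16m🬂[38;2;39;42;18m[48;2;36;39;16m🬂[38;2;39;42;18m[48;2;36;39;16m🬂[38;2;39;42;18m[48;2;36;39;16m🬂[38;2;39;42;18m[48;2;36;39;16m🬂[38;2;39;42;18m[48;2;36;39;16m🬂[38;2;39;42;18m[48;2;36;39;16m🬂[38;2;39;42;18m[48;2;36;39;16m🬂[38;2;39;42;18m[48;2;36;39;16m🬂[38;2;39;42;18m[48;2;36;39;16m🬂[38;2;39;42;18m[48;2;36;39;16m🬂[0m
[38;2;34;37;15m[48;2;33;36;14m🬎[38;2;34;37;15m[48;2;33;36;14m🬎[38;2;34;37;15m[48;2;33;36;14m🬎[38;2;34;37;15m[48;2;33;36;14m🬎[38;2;34;37;15m[48;2;211;211;211m🬆[38;2;35;38;15m[48;2;211;211;211m🬂[38;2;35;38;15m[48;2;211;211;211m🬂[38;2;35;38;15m[48;2;211;211;211m🬂[38;2;211;211;211m[48;2;34;37;14m🬏[38;2;34;37;15m[48;2;33;36;14m🬎[38;2;34;37;15m[48;2;33;36;14m🬎[38;2;34;37;15m[48;2;33;36;14m🬎[0m
[38;2;30;33;13m[48;2;29;32;12m🬎[38;2;30;33;13m[48;2;29;32;12m🬎[38;2;30;33;13m[48;2;29;32;12m🬎[38;2;30;33;13m[48;2;29;32;12m🬎[38;2;211;211;211m[48;2;43;44;40m🬁[38;2;203;203;203m[48;2;47;47;47m🬎[38;2;211;211;211m[48;2;47;47;47m🬎[38;2;226;226;226m[48;2;66;66;66m🬆[38;2;96;96;96m[48;2;29;32;12m🬄[38;2;30;33;13m[48;2;29;32;12m🬎[38;2;30;33;13m[48;2;29;32;12m🬎[38;2;30;33;13m[48;2;29;32;12m🬎[0m
[38;2;28;31;11m[48;2;26;29;10m🬂[38;2;28;31;11m[48;2;26;29;10m🬂[38;2;28;31;11m[48;2;26;29;10m🬂[38;2;28;31;11m[48;2;26;29;10m🬂[38;2;47;47;47m[48;2;27;30;10m▐[38;2;47;47;47m[48;2;47;47;47m [38;2;47;47;47m[48;2;47;47;47m [38;2;57;57;57m[48;2;78;78;78m▌[38;2;28;31;11m[48;2;26;29;10m🬂[38;2;28;31;11m[48;2;26;29;10m🬂[38;2;28;31;11m[48;2;26;29;10m🬂[38;2;28;31;11m[48;2;26;29;10m🬂[0m
[38;2;24;27;9m[48;2;22;25;8m🬂[38;2;24;27;9m[48;2;22;25;8m🬂[38;2;24;27;9m[48;2;22;25;8m🬂[38;2;24;27;9m[48;2;22;25;8m🬂[38;2;47;47;47m[48;2;22;25;8m🬉[38;2;47;47;47m[48;2;47;47;47m [38;2;47;47;47m[48;2;47;47;47m [38;2;71;71;71m[48;2;22;25;8m🬝[38;2;24;27;9m[48;2;22;25;8m🬂[38;2;24;27;9m[48;2;22;25;8m🬂[38;2;24;27;9m[48;2;22;25;8m🬂[38;2;24;27;9m[48;2;22;25;8m🬂[0m
[38;2;21;24;7m[48;2;19;22;6m🬂[38;2;21;24;7m[48;2;19;22;6m🬂[38;2;21;24;7m[48;2;19;22;6m🬂[38;2;21;24;7m[48;2;19;22;6m🬂[38;2;21;24;7m[48;2;19;22;6m🬂[38;2;21;24;7m[48;2;19;22;6m🬂[38;2;21;24;7m[48;2;19;22;6m🬂[38;2;21;24;7m[48;2;19;22;6m🬂[38;2;21;24;7m[48;2;19;22;6m🬂[38;2;21;24;7m[48;2;19;22;6m🬂[38;2;21;24;7m[48;2;19;22;6m🬂[38;2;21;24;7m[48;2;19;22;6m🬂[0m
</frame>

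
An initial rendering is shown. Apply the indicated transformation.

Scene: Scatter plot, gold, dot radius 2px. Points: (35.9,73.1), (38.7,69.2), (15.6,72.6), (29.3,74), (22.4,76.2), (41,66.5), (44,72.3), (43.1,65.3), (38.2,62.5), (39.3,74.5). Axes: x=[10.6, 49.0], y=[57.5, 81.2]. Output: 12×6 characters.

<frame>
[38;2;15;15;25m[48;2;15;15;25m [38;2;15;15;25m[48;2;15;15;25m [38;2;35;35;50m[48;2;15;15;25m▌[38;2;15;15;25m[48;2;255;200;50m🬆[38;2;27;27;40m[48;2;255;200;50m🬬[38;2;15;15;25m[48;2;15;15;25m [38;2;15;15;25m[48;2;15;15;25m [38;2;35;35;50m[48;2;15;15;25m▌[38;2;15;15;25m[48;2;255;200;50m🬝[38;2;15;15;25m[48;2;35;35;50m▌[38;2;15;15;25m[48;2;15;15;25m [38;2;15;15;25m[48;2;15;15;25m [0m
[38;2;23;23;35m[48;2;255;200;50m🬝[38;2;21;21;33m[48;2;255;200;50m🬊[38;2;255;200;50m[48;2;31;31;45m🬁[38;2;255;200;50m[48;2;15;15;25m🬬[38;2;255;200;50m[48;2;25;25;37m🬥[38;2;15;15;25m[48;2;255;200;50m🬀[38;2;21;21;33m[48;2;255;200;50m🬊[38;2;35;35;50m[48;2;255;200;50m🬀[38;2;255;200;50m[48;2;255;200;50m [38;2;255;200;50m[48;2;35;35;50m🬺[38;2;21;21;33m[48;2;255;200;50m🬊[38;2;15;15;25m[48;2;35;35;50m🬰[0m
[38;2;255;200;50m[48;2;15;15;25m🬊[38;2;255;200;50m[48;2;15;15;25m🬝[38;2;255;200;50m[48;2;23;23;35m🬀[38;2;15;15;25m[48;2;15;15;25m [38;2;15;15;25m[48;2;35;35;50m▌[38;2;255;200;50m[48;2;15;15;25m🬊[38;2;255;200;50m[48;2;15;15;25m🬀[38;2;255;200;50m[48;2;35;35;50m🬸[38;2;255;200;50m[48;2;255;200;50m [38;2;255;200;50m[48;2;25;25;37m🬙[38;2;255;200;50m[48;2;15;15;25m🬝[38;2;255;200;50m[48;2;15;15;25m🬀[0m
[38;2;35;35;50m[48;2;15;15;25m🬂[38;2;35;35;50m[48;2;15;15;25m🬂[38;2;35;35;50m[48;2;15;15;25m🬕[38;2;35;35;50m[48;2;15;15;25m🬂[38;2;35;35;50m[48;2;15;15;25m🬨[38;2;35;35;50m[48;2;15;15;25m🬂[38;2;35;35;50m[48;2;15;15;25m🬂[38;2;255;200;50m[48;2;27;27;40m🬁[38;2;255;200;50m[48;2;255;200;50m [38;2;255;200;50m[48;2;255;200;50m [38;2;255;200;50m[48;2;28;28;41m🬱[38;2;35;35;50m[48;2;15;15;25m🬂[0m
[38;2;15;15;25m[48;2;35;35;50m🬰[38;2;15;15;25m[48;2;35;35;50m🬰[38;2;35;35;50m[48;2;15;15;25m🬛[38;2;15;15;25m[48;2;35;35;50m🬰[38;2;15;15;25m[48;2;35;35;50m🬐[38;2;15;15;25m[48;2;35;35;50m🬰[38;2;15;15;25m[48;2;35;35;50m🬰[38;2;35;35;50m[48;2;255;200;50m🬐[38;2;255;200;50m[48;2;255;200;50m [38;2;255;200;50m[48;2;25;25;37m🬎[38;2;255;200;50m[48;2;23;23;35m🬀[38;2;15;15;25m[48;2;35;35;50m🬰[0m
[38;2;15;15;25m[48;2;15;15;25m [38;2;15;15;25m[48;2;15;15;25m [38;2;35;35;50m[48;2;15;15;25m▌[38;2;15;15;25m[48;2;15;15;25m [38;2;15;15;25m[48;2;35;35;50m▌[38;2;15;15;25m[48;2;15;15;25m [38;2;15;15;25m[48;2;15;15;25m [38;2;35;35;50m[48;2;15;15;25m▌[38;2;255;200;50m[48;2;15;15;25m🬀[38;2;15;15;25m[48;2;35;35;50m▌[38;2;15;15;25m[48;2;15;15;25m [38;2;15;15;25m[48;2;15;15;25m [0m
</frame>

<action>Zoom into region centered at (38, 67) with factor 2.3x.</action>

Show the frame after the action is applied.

<frame>
[38;2;15;15;25m[48;2;15;15;25m [38;2;15;15;25m[48;2;15;15;25m [38;2;35;35;50m[48;2;15;15;25m▌[38;2;15;15;25m[48;2;15;15;25m [38;2;15;15;25m[48;2;35;35;50m▌[38;2;15;15;25m[48;2;15;15;25m [38;2;15;15;25m[48;2;255;200;50m🬬[38;2;35;35;50m[48;2;15;15;25m▌[38;2;15;15;25m[48;2;255;200;50m🬺[38;2;255;200;50m[48;2;15;15;25m🬬[38;2;255;200;50m[48;2;15;15;25m🬆[38;2;15;15;25m[48;2;15;15;25m [0m
[38;2;15;15;25m[48;2;35;35;50m🬰[38;2;15;15;25m[48;2;35;35;50m🬰[38;2;35;35;50m[48;2;15;15;25m🬛[38;2;15;15;25m[48;2;35;35;50m🬰[38;2;15;15;25m[48;2;35;35;50m🬐[38;2;15;15;25m[48;2;255;200;50m🬐[38;2;255;200;50m[48;2;255;200;50m [38;2;27;27;40m[48;2;255;200;50m🬸[38;2;15;15;25m[48;2;35;35;50m🬰[38;2;15;15;25m[48;2;35;35;50m🬐[38;2;15;15;25m[48;2;35;35;50m🬰[38;2;15;15;25m[48;2;35;35;50m🬰[0m
[38;2;15;15;25m[48;2;15;15;25m [38;2;15;15;25m[48;2;15;15;25m [38;2;35;35;50m[48;2;15;15;25m▌[38;2;15;15;25m[48;2;15;15;25m [38;2;15;15;25m[48;2;35;35;50m▌[38;2;15;15;25m[48;2;15;15;25m [38;2;255;200;50m[48;2;15;15;25m🬀[38;2;28;28;41m[48;2;255;200;50m🬆[38;2;15;15;25m[48;2;255;200;50m🬬[38;2;15;15;25m[48;2;35;35;50m▌[38;2;15;15;25m[48;2;15;15;25m [38;2;15;15;25m[48;2;15;15;25m [0m
[38;2;35;35;50m[48;2;15;15;25m🬂[38;2;35;35;50m[48;2;15;15;25m🬂[38;2;35;35;50m[48;2;15;15;25m🬕[38;2;35;35;50m[48;2;15;15;25m🬂[38;2;35;35;50m[48;2;15;15;25m🬨[38;2;35;35;50m[48;2;15;15;25m🬂[38;2;255;200;50m[48;2;19;19;30m🬁[38;2;255;200;50m[48;2;35;35;50m🬬[38;2;255;200;50m[48;2;255;200;50m [38;2;255;200;50m[48;2;35;35;50m🬺[38;2;23;23;35m[48;2;255;200;50m🬬[38;2;35;35;50m[48;2;15;15;25m🬂[0m
[38;2;15;15;25m[48;2;35;35;50m🬰[38;2;15;15;25m[48;2;35;35;50m🬰[38;2;35;35;50m[48;2;15;15;25m🬛[38;2;15;15;25m[48;2;35;35;50m🬰[38;2;15;15;25m[48;2;35;35;50m🬐[38;2;21;21;33m[48;2;255;200;50m🬆[38;2;23;23;35m[48;2;255;200;50m🬬[38;2;35;35;50m[48;2;15;15;25m🬛[38;2;23;23;35m[48;2;255;200;50m🬺[38;2;255;200;50m[48;2;28;28;41m🬆[38;2;15;15;25m[48;2;35;35;50m🬰[38;2;15;15;25m[48;2;35;35;50m🬰[0m
[38;2;15;15;25m[48;2;15;15;25m [38;2;15;15;25m[48;2;15;15;25m [38;2;35;35;50m[48;2;15;15;25m▌[38;2;15;15;25m[48;2;15;15;25m [38;2;23;23;35m[48;2;255;200;50m🬺[38;2;255;200;50m[48;2;15;15;25m🬬[38;2;255;200;50m[48;2;15;15;25m🬆[38;2;35;35;50m[48;2;15;15;25m▌[38;2;15;15;25m[48;2;15;15;25m [38;2;15;15;25m[48;2;35;35;50m▌[38;2;15;15;25m[48;2;15;15;25m [38;2;15;15;25m[48;2;15;15;25m [0m
</frame>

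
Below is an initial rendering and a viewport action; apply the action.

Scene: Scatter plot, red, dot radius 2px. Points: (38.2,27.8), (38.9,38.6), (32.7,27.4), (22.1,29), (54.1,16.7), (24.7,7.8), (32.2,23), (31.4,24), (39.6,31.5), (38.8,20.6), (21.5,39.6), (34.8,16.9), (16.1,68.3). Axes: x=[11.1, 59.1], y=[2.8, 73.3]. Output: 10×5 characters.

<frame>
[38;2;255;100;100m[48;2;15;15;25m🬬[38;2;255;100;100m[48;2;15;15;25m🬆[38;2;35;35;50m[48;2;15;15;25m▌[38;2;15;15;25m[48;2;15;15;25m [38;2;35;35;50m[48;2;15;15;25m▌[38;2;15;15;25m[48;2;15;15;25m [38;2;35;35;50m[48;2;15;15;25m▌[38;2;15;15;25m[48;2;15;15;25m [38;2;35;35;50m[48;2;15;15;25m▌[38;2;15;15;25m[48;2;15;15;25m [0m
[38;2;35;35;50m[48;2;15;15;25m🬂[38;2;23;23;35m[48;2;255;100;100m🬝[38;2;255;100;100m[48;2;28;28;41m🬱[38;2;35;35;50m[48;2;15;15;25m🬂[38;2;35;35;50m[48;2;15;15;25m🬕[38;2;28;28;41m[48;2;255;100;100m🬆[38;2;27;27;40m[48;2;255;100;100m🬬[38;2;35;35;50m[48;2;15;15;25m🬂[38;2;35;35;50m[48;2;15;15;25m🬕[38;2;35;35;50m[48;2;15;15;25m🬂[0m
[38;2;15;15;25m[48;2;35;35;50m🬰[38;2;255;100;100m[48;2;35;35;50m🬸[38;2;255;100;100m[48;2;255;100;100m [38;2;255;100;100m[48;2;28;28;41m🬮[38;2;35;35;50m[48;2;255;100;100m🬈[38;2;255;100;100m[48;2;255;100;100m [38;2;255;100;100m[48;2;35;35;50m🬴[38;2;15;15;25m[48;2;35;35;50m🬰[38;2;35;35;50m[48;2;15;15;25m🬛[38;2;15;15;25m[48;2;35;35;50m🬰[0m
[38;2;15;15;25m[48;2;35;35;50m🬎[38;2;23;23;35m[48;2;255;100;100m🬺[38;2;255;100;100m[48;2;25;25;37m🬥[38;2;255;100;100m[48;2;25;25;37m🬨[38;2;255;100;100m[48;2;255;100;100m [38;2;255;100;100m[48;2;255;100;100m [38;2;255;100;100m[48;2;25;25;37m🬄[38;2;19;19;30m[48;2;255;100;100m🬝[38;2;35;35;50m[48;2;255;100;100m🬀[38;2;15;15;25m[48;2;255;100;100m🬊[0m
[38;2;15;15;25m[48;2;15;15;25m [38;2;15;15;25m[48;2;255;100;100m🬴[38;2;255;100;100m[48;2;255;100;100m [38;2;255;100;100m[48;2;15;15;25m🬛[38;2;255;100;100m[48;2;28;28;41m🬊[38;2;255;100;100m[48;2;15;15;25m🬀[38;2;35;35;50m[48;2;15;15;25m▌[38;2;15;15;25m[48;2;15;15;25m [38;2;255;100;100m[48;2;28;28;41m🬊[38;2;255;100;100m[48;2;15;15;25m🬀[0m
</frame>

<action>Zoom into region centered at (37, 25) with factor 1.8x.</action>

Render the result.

<frame>
[38;2;15;15;25m[48;2;15;15;25m [38;2;15;15;25m[48;2;15;15;25m [38;2;35;35;50m[48;2;15;15;25m▌[38;2;15;15;25m[48;2;15;15;25m [38;2;28;28;41m[48;2;255;100;100m🬆[38;2;255;100;100m[48;2;15;15;25m🬺[38;2;23;23;35m[48;2;255;100;100m🬬[38;2;15;15;25m[48;2;15;15;25m [38;2;35;35;50m[48;2;15;15;25m▌[38;2;15;15;25m[48;2;15;15;25m [0m
[38;2;35;35;50m[48;2;15;15;25m🬂[38;2;35;35;50m[48;2;15;15;25m🬂[38;2;31;31;45m[48;2;255;100;100m🬝[38;2;255;100;100m[48;2;28;28;41m🬱[38;2;35;35;50m[48;2;255;100;100m🬄[38;2;255;100;100m[48;2;255;100;100m [38;2;255;100;100m[48;2;25;25;37m🬛[38;2;35;35;50m[48;2;15;15;25m🬂[38;2;35;35;50m[48;2;15;15;25m🬕[38;2;35;35;50m[48;2;15;15;25m🬂[0m
[38;2;15;15;25m[48;2;35;35;50m🬰[38;2;19;19;30m[48;2;255;100;100m🬴[38;2;255;100;100m[48;2;255;100;100m [38;2;255;100;100m[48;2;255;100;100m [38;2;255;100;100m[48;2;255;100;100m [38;2;255;100;100m[48;2;255;100;100m [38;2;27;27;40m[48;2;255;100;100m🬬[38;2;15;15;25m[48;2;35;35;50m🬰[38;2;35;35;50m[48;2;15;15;25m🬛[38;2;15;15;25m[48;2;35;35;50m🬰[0m
[38;2;19;19;30m[48;2;255;100;100m🬬[38;2;15;15;25m[48;2;35;35;50m🬎[38;2;255;100;100m[48;2;31;31;45m🬁[38;2;255;100;100m[48;2;35;35;50m🬬[38;2;255;100;100m[48;2;28;28;41m🬆[38;2;255;100;100m[48;2;28;28;41m🬆[38;2;35;35;50m[48;2;15;15;25m🬲[38;2;15;15;25m[48;2;35;35;50m🬎[38;2;35;35;50m[48;2;15;15;25m🬲[38;2;15;15;25m[48;2;35;35;50m🬎[0m
[38;2;255;100;100m[48;2;255;100;100m [38;2;15;15;25m[48;2;255;100;100m🬸[38;2;35;35;50m[48;2;15;15;25m▌[38;2;15;15;25m[48;2;15;15;25m [38;2;35;35;50m[48;2;15;15;25m▌[38;2;15;15;25m[48;2;15;15;25m [38;2;35;35;50m[48;2;15;15;25m▌[38;2;15;15;25m[48;2;15;15;25m [38;2;35;35;50m[48;2;15;15;25m▌[38;2;15;15;25m[48;2;15;15;25m [0m
</frame>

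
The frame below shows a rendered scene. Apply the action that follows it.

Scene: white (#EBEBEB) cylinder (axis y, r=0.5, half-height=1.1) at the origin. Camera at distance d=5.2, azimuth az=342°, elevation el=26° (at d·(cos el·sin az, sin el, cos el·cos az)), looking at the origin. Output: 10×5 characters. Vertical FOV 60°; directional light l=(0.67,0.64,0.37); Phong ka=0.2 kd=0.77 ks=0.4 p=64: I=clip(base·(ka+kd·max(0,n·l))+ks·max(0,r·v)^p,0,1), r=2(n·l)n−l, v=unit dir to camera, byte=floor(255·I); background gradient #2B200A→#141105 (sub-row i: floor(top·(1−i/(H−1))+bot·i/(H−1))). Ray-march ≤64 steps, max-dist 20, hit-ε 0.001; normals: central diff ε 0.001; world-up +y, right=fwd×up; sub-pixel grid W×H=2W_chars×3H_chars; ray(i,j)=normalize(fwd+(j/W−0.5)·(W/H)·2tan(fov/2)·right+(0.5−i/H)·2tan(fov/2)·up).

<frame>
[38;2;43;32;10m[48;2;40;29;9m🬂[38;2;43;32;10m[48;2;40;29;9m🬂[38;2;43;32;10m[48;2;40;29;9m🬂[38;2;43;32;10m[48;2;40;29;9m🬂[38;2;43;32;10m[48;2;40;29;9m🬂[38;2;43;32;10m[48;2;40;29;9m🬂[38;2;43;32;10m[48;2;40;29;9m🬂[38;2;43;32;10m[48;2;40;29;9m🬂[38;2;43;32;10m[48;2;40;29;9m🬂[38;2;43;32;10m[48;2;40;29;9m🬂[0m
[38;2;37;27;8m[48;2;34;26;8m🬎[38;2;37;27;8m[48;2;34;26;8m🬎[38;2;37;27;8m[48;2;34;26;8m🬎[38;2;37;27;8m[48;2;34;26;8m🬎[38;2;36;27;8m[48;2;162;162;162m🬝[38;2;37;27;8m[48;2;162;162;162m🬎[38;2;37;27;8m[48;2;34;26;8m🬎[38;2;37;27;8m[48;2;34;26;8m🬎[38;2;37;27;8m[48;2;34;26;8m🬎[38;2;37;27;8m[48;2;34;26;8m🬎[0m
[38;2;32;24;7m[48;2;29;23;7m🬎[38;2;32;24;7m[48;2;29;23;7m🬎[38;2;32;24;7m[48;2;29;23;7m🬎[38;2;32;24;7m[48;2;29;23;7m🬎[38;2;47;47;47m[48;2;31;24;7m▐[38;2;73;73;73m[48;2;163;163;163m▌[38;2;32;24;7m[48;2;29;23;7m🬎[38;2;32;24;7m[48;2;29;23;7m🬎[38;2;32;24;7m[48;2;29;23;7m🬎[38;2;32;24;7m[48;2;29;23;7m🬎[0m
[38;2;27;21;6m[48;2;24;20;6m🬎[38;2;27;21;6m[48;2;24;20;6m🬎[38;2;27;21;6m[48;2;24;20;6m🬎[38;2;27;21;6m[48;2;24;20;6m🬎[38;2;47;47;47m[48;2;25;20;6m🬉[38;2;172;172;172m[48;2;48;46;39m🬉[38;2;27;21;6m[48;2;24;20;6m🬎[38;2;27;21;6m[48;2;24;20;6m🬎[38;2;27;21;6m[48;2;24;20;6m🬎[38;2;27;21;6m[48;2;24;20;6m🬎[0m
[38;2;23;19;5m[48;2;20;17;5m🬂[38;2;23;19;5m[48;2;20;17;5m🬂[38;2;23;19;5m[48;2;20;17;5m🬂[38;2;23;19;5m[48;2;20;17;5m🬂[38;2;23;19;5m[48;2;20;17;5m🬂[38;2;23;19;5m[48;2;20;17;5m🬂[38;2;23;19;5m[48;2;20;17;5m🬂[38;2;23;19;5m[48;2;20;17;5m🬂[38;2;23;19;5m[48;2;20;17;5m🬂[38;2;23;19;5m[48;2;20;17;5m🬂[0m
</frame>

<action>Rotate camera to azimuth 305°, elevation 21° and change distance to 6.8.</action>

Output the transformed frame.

<frame>
[38;2;43;32;10m[48;2;40;29;9m🬂[38;2;43;32;10m[48;2;40;29;9m🬂[38;2;43;32;10m[48;2;40;29;9m🬂[38;2;43;32;10m[48;2;40;29;9m🬂[38;2;43;32;10m[48;2;40;29;9m🬂[38;2;43;32;10m[48;2;40;29;9m🬂[38;2;43;32;10m[48;2;40;29;9m🬂[38;2;43;32;10m[48;2;40;29;9m🬂[38;2;43;32;10m[48;2;40;29;9m🬂[38;2;43;32;10m[48;2;40;29;9m🬂[0m
[38;2;37;27;8m[48;2;34;26;8m🬎[38;2;37;27;8m[48;2;34;26;8m🬎[38;2;37;27;8m[48;2;34;26;8m🬎[38;2;37;27;8m[48;2;34;26;8m🬎[38;2;37;27;8m[48;2;34;26;8m🬎[38;2;37;27;8m[48;2;34;26;8m🬎[38;2;37;27;8m[48;2;34;26;8m🬎[38;2;37;27;8m[48;2;34;26;8m🬎[38;2;37;27;8m[48;2;34;26;8m🬎[38;2;37;27;8m[48;2;34;26;8m🬎[0m
[38;2;32;24;7m[48;2;29;23;7m🬎[38;2;32;24;7m[48;2;29;23;7m🬎[38;2;32;24;7m[48;2;29;23;7m🬎[38;2;32;24;7m[48;2;29;23;7m🬎[38;2;47;47;47m[48;2;30;23;7m🬁[38;2;160;160;160m[48;2;40;37;31m🬁[38;2;32;24;7m[48;2;29;23;7m🬎[38;2;32;24;7m[48;2;29;23;7m🬎[38;2;32;24;7m[48;2;29;23;7m🬎[38;2;32;24;7m[48;2;29;23;7m🬎[0m
[38;2;27;21;6m[48;2;24;20;6m🬎[38;2;27;21;6m[48;2;24;20;6m🬎[38;2;27;21;6m[48;2;24;20;6m🬎[38;2;27;21;6m[48;2;24;20;6m🬎[38;2;27;21;6m[48;2;24;20;6m🬎[38;2;47;47;47m[48;2;25;20;6m🬀[38;2;27;21;6m[48;2;24;20;6m🬎[38;2;27;21;6m[48;2;24;20;6m🬎[38;2;27;21;6m[48;2;24;20;6m🬎[38;2;27;21;6m[48;2;24;20;6m🬎[0m
[38;2;23;19;5m[48;2;20;17;5m🬂[38;2;23;19;5m[48;2;20;17;5m🬂[38;2;23;19;5m[48;2;20;17;5m🬂[38;2;23;19;5m[48;2;20;17;5m🬂[38;2;23;19;5m[48;2;20;17;5m🬂[38;2;23;19;5m[48;2;20;17;5m🬂[38;2;23;19;5m[48;2;20;17;5m🬂[38;2;23;19;5m[48;2;20;17;5m🬂[38;2;23;19;5m[48;2;20;17;5m🬂[38;2;23;19;5m[48;2;20;17;5m🬂[0m
</frame>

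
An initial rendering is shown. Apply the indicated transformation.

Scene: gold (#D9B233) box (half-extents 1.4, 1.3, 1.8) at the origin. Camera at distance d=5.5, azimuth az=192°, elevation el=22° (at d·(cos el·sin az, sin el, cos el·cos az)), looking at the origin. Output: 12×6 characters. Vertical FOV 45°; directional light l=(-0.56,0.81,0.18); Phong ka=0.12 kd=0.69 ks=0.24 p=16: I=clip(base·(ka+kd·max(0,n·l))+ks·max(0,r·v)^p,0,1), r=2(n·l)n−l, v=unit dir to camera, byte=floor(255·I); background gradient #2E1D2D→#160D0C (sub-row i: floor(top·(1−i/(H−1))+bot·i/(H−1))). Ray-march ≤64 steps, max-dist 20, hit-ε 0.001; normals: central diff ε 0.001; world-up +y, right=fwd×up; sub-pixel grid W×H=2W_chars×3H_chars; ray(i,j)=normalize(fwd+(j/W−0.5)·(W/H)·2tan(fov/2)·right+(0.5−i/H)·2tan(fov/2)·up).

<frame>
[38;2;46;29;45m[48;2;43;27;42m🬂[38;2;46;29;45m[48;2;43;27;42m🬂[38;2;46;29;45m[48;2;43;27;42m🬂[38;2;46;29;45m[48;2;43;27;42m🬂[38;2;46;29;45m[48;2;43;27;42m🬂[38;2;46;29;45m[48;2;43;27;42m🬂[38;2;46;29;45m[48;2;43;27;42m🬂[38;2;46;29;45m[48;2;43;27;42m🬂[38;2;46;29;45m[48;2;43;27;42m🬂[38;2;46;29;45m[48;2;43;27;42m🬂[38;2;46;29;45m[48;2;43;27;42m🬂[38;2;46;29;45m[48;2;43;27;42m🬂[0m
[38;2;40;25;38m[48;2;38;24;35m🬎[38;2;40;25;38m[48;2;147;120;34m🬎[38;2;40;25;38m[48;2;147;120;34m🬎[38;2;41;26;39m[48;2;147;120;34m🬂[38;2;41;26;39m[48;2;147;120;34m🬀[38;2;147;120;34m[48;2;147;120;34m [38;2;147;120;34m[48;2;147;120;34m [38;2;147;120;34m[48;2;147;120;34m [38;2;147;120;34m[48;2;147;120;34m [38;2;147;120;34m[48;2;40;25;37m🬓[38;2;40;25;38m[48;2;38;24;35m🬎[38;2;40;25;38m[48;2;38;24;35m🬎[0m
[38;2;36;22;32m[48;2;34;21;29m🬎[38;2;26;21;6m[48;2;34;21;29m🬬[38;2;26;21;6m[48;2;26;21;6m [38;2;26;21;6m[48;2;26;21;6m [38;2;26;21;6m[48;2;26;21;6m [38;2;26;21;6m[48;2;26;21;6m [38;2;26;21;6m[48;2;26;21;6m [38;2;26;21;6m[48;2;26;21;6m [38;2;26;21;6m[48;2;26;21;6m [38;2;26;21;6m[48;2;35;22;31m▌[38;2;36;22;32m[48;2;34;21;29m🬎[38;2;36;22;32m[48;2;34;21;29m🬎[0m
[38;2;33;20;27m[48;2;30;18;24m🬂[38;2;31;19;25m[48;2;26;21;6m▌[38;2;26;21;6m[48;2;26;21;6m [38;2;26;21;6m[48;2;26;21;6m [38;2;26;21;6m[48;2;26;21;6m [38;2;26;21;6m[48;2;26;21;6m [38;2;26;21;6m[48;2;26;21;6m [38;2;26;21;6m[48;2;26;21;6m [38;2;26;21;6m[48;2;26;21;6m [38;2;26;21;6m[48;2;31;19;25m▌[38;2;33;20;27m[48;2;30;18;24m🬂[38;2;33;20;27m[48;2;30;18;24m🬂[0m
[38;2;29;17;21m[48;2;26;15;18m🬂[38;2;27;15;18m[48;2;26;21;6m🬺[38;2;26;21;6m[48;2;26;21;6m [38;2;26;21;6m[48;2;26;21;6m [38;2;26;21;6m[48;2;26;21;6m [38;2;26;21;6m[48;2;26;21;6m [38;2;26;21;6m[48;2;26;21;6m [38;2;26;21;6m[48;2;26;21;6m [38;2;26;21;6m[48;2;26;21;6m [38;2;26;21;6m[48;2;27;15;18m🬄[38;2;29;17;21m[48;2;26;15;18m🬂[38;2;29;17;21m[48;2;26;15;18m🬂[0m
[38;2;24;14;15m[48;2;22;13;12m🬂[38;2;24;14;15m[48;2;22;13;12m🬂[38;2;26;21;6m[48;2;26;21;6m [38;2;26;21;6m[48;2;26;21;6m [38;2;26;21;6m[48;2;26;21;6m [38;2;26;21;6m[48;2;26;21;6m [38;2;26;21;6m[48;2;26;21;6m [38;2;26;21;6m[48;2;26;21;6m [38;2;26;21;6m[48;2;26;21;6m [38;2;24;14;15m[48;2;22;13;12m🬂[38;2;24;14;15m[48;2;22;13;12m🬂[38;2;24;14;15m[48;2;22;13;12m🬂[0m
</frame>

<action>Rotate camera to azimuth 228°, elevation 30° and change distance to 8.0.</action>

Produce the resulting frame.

<frame>
[38;2;46;29;45m[48;2;43;27;42m🬂[38;2;46;29;45m[48;2;43;27;42m🬂[38;2;46;29;45m[48;2;43;27;42m🬂[38;2;46;29;45m[48;2;43;27;42m🬂[38;2;46;29;45m[48;2;43;27;42m🬂[38;2;46;29;45m[48;2;43;27;42m🬂[38;2;46;29;45m[48;2;43;27;42m🬂[38;2;46;29;45m[48;2;43;27;42m🬂[38;2;46;29;45m[48;2;43;27;42m🬂[38;2;46;29;45m[48;2;43;27;42m🬂[38;2;46;29;45m[48;2;43;27;42m🬂[38;2;46;29;45m[48;2;43;27;42m🬂[0m
[38;2;40;25;38m[48;2;38;24;35m🬎[38;2;40;25;38m[48;2;38;24;35m🬎[38;2;40;25;38m[48;2;38;24;35m🬎[38;2;40;25;38m[48;2;38;24;35m🬎[38;2;40;25;37m[48;2;147;120;34m🬝[38;2;40;25;38m[48;2;147;120;34m🬎[38;2;41;26;39m[48;2;147;120;34m🬂[38;2;40;25;38m[48;2;147;120;34m🬎[38;2;40;25;38m[48;2;133;108;30m🬎[38;2;40;25;38m[48;2;38;24;35m🬎[38;2;40;25;38m[48;2;38;24;35m🬎[38;2;40;25;38m[48;2;38;24;35m🬎[0m
[38;2;36;22;32m[48;2;34;21;29m🬎[38;2;36;22;32m[48;2;34;21;29m🬎[38;2;36;22;32m[48;2;34;21;29m🬎[38;2;147;120;34m[48;2;26;21;6m🬂[38;2;147;120;34m[48;2;26;21;6m🬬[38;2;147;120;34m[48;2;147;120;34m [38;2;147;120;34m[48;2;109;90;25m🬝[38;2;147;120;34m[48;2;109;90;25m🬎[38;2;147;120;34m[48;2;109;90;25m🬂[38;2;109;90;25m[48;2;35;22;31m▌[38;2;36;22;32m[48;2;34;21;29m🬎[38;2;36;22;32m[48;2;34;21;29m🬎[0m
[38;2;33;20;27m[48;2;30;18;24m🬂[38;2;33;20;27m[48;2;30;18;24m🬂[38;2;33;20;27m[48;2;30;18;24m🬂[38;2;26;21;6m[48;2;30;18;23m🬬[38;2;26;21;6m[48;2;26;21;6m [38;2;26;21;6m[48;2;109;90;25m▌[38;2;109;90;25m[48;2;109;90;25m [38;2;109;90;25m[48;2;109;90;25m [38;2;109;90;25m[48;2;109;90;25m [38;2;109;90;25m[48;2;31;18;24m🬀[38;2;33;20;27m[48;2;30;18;24m🬂[38;2;33;20;27m[48;2;30;18;24m🬂[0m
[38;2;29;17;21m[48;2;26;15;18m🬂[38;2;29;17;21m[48;2;26;15;18m🬂[38;2;29;17;21m[48;2;26;15;18m🬂[38;2;27;15;18m[48;2;26;21;6m🬺[38;2;26;21;6m[48;2;26;15;17m🬬[38;2;26;21;6m[48;2;109;90;25m▌[38;2;109;90;25m[48;2;109;90;25m [38;2;109;90;25m[48;2;26;15;17m🬝[38;2;109;90;25m[48;2;26;15;18m🬂[38;2;29;17;21m[48;2;26;15;18m🬂[38;2;29;17;21m[48;2;26;15;18m🬂[38;2;29;17;21m[48;2;26;15;18m🬂[0m
[38;2;24;14;15m[48;2;22;13;12m🬂[38;2;24;14;15m[48;2;22;13;12m🬂[38;2;24;14;15m[48;2;22;13;12m🬂[38;2;24;14;15m[48;2;22;13;12m🬂[38;2;24;14;15m[48;2;22;13;12m🬂[38;2;109;90;25m[48;2;23;15;10m🬉[38;2;109;90;25m[48;2;22;13;13m🬀[38;2;24;14;15m[48;2;22;13;12m🬂[38;2;24;14;15m[48;2;22;13;12m🬂[38;2;24;14;15m[48;2;22;13;12m🬂[38;2;24;14;15m[48;2;22;13;12m🬂[38;2;24;14;15m[48;2;22;13;12m🬂[0m
</frame>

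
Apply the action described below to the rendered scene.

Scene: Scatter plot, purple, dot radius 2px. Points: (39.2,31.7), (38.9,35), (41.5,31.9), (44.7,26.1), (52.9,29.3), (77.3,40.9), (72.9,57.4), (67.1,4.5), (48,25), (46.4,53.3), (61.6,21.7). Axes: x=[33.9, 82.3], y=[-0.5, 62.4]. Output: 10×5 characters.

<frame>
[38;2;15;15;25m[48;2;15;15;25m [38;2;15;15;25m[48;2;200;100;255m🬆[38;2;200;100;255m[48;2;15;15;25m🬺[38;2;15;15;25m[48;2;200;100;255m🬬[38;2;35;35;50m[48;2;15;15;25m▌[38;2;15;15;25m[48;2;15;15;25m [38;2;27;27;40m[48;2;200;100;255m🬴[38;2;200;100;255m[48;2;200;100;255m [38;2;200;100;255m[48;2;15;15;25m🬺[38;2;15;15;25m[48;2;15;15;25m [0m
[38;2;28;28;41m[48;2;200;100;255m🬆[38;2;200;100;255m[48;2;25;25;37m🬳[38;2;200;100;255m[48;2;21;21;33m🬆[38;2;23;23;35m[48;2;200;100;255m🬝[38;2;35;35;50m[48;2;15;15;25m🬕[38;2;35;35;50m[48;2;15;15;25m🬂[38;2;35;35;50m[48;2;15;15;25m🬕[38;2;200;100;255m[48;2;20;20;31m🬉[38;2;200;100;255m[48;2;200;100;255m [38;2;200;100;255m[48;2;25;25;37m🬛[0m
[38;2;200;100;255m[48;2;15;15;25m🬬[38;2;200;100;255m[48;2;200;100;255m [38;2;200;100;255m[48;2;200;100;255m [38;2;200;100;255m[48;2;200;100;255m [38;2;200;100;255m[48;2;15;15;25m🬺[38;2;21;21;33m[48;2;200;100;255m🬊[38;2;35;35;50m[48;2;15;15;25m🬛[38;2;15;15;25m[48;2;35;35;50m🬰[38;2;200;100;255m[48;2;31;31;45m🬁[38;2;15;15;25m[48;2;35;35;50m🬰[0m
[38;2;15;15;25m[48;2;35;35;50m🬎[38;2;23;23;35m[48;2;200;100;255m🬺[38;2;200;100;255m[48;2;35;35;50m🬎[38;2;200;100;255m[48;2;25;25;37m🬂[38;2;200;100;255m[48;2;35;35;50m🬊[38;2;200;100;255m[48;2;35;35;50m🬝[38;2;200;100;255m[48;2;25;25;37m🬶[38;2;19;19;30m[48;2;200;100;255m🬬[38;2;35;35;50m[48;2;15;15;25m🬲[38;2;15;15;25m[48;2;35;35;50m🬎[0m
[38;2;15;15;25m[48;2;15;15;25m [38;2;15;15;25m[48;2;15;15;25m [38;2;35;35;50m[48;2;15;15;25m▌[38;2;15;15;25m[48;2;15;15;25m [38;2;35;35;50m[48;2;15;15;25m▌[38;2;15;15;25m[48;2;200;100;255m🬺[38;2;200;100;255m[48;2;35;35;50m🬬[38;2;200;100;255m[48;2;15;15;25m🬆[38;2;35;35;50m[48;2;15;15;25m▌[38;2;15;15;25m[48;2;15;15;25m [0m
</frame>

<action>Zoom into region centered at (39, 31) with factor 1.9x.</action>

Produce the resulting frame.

<frame>
[38;2;15;15;25m[48;2;15;15;25m [38;2;15;15;25m[48;2;15;15;25m [38;2;35;35;50m[48;2;15;15;25m▌[38;2;15;15;25m[48;2;15;15;25m [38;2;35;35;50m[48;2;15;15;25m▌[38;2;15;15;25m[48;2;15;15;25m [38;2;35;35;50m[48;2;15;15;25m▌[38;2;15;15;25m[48;2;15;15;25m [38;2;35;35;50m[48;2;15;15;25m▌[38;2;15;15;25m[48;2;15;15;25m [0m
[38;2;35;35;50m[48;2;15;15;25m🬂[38;2;35;35;50m[48;2;15;15;25m🬂[38;2;35;35;50m[48;2;15;15;25m🬕[38;2;23;23;35m[48;2;200;100;255m🬝[38;2;35;35;50m[48;2;200;100;255m🬀[38;2;35;35;50m[48;2;200;100;255m🬂[38;2;27;27;40m[48;2;200;100;255m🬬[38;2;35;35;50m[48;2;15;15;25m🬂[38;2;35;35;50m[48;2;15;15;25m🬕[38;2;23;23;35m[48;2;200;100;255m🬝[0m
[38;2;15;15;25m[48;2;35;35;50m🬰[38;2;15;15;25m[48;2;35;35;50m🬰[38;2;35;35;50m[48;2;15;15;25m🬛[38;2;23;23;35m[48;2;200;100;255m🬺[38;2;200;100;255m[48;2;35;35;50m🬬[38;2;200;100;255m[48;2;15;15;25m🬬[38;2;200;100;255m[48;2;200;100;255m [38;2;25;25;37m[48;2;200;100;255m🬎[38;2;25;25;37m[48;2;200;100;255m🬂[38;2;200;100;255m[48;2;200;100;255m [0m
[38;2;15;15;25m[48;2;35;35;50m🬎[38;2;15;15;25m[48;2;35;35;50m🬎[38;2;35;35;50m[48;2;15;15;25m🬲[38;2;15;15;25m[48;2;35;35;50m🬎[38;2;35;35;50m[48;2;15;15;25m🬲[38;2;23;23;35m[48;2;200;100;255m🬺[38;2;200;100;255m[48;2;35;35;50m🬬[38;2;200;100;255m[48;2;35;35;50m🬎[38;2;200;100;255m[48;2;35;35;50m🬝[38;2;200;100;255m[48;2;25;25;37m🬂[0m
[38;2;15;15;25m[48;2;15;15;25m [38;2;15;15;25m[48;2;15;15;25m [38;2;35;35;50m[48;2;15;15;25m▌[38;2;15;15;25m[48;2;15;15;25m [38;2;35;35;50m[48;2;15;15;25m▌[38;2;15;15;25m[48;2;15;15;25m [38;2;35;35;50m[48;2;15;15;25m▌[38;2;15;15;25m[48;2;15;15;25m [38;2;35;35;50m[48;2;15;15;25m▌[38;2;15;15;25m[48;2;15;15;25m [0m
</frame>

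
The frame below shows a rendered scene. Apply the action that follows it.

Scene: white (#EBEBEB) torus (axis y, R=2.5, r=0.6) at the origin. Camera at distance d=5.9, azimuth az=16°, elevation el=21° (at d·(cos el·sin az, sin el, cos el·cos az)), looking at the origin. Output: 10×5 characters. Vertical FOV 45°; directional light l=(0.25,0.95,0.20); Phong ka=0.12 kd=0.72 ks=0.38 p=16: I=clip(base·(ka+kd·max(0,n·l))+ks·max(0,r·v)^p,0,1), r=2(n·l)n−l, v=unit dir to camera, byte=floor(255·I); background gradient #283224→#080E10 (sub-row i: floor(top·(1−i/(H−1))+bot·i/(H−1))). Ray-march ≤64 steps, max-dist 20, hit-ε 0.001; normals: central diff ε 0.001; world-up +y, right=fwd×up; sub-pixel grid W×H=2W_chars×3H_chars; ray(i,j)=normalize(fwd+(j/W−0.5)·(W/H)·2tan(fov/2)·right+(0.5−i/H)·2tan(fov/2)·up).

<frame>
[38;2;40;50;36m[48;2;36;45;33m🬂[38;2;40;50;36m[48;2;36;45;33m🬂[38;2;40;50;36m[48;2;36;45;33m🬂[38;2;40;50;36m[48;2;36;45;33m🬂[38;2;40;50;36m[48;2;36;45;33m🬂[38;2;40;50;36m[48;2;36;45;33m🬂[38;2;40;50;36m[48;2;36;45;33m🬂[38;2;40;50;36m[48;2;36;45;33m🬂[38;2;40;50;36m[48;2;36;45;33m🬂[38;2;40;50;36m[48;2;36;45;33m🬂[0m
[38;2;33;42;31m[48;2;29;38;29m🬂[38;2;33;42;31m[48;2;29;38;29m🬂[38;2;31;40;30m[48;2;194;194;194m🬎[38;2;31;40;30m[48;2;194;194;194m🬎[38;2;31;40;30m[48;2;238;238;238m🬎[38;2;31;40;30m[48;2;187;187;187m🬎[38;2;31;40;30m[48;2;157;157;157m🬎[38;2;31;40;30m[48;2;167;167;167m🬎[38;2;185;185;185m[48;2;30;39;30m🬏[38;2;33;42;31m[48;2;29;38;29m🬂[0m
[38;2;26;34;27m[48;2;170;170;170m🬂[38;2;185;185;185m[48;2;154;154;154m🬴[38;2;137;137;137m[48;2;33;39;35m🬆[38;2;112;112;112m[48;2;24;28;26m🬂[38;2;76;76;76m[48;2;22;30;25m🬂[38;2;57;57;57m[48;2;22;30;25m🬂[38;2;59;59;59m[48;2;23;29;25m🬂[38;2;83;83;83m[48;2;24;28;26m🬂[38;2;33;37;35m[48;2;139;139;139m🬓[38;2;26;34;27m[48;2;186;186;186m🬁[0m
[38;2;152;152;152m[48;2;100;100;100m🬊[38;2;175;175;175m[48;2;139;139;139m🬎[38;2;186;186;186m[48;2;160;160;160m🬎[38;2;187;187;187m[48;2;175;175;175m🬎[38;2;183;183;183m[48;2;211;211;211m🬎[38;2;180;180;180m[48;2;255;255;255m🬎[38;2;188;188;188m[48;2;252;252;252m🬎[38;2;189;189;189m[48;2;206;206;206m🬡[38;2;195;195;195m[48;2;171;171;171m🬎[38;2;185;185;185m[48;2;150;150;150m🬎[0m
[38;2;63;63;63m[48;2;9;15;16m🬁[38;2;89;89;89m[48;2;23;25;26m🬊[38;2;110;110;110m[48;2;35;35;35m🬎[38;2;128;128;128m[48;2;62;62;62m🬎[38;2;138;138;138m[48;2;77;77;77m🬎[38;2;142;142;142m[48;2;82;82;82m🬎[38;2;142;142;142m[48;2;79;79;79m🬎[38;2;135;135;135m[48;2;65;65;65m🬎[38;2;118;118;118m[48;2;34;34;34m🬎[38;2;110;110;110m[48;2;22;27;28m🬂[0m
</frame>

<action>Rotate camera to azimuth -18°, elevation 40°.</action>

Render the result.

<frame>
[38;2;40;50;36m[48;2;36;45;33m🬂[38;2;40;50;36m[48;2;36;45;33m🬂[38;2;40;50;36m[48;2;36;45;33m🬂[38;2;40;50;36m[48;2;36;45;33m🬂[38;2;40;50;36m[48;2;36;45;33m🬂[38;2;40;50;36m[48;2;36;45;33m🬂[38;2;40;50;36m[48;2;36;45;33m🬂[38;2;40;50;36m[48;2;36;45;33m🬂[38;2;40;50;36m[48;2;36;45;33m🬂[38;2;40;50;36m[48;2;36;45;33m🬂[0m
[38;2;33;42;31m[48;2;29;38;29m🬂[38;2;31;40;30m[48;2;174;174;174m🬎[38;2;33;42;31m[48;2;186;186;186m🬂[38;2;190;190;190m[48;2;101;101;101m🬎[38;2;189;189;189m[48;2;57;57;57m🬆[38;2;203;203;203m[48;2;63;63;63m🬂[38;2;158;158;158m[48;2;52;52;52m🬊[38;2;161;161;161m[48;2;59;62;58m🬌[38;2;166;166;166m[48;2;32;41;30m🬱[38;2;193;193;193m[48;2;30;39;30m🬏[0m
[38;2;25;33;26m[48;2;156;156;156m🬄[38;2;193;193;193m[48;2;176;176;176m🬕[38;2;130;130;130m[48;2;42;47;44m🬆[38;2;27;31;27m[48;2;22;30;25m🬂[38;2;25;33;26m[48;2;21;29;24m🬎[38;2;25;33;26m[48;2;21;29;24m🬎[38;2;25;33;26m[48;2;21;29;24m🬎[38;2;28;28;28m[48;2;22;30;25m🬂[38;2;120;120;120m[48;2;45;45;45m▐[38;2;190;190;190m[48;2;166;166;166m🬨[0m
[38;2;171;171;171m[48;2;126;126;126m▐[38;2;189;189;189m[48;2;180;180;180m🬪[38;2;41;46;44m[48;2;172;172;172m🬊[38;2;18;25;22m[48;2;14;21;20m🬎[38;2;18;25;22m[48;2;14;21;20m🬎[38;2;18;25;22m[48;2;14;21;20m🬎[38;2;18;25;22m[48;2;14;21;20m🬎[38;2;17;24;21m[48;2;141;141;141m🬝[38;2;28;28;28m[48;2;153;153;153m🬀[38;2;175;175;175m[48;2;194;194;194m🬀[0m
[38;2;119;119;119m[48;2;29;32;33m🬉[38;2;169;169;169m[48;2;127;127;127m🬊[38;2;184;184;184m[48;2;161;161;161m🬎[38;2;175;175;175m[48;2;186;186;186m🬑[38;2;147;147;147m[48;2;196;196;196m🬂[38;2;124;124;124m[48;2;212;212;212m🬂[38;2;171;171;171m[48;2;255;255;255m🬎[38;2;193;193;193m[48;2;247;247;247m🬥[38;2;223;223;223m[48;2;186;186;186m🬅[38;2;173;173;173m[48;2;95;95;95m🬝[0m
</frame>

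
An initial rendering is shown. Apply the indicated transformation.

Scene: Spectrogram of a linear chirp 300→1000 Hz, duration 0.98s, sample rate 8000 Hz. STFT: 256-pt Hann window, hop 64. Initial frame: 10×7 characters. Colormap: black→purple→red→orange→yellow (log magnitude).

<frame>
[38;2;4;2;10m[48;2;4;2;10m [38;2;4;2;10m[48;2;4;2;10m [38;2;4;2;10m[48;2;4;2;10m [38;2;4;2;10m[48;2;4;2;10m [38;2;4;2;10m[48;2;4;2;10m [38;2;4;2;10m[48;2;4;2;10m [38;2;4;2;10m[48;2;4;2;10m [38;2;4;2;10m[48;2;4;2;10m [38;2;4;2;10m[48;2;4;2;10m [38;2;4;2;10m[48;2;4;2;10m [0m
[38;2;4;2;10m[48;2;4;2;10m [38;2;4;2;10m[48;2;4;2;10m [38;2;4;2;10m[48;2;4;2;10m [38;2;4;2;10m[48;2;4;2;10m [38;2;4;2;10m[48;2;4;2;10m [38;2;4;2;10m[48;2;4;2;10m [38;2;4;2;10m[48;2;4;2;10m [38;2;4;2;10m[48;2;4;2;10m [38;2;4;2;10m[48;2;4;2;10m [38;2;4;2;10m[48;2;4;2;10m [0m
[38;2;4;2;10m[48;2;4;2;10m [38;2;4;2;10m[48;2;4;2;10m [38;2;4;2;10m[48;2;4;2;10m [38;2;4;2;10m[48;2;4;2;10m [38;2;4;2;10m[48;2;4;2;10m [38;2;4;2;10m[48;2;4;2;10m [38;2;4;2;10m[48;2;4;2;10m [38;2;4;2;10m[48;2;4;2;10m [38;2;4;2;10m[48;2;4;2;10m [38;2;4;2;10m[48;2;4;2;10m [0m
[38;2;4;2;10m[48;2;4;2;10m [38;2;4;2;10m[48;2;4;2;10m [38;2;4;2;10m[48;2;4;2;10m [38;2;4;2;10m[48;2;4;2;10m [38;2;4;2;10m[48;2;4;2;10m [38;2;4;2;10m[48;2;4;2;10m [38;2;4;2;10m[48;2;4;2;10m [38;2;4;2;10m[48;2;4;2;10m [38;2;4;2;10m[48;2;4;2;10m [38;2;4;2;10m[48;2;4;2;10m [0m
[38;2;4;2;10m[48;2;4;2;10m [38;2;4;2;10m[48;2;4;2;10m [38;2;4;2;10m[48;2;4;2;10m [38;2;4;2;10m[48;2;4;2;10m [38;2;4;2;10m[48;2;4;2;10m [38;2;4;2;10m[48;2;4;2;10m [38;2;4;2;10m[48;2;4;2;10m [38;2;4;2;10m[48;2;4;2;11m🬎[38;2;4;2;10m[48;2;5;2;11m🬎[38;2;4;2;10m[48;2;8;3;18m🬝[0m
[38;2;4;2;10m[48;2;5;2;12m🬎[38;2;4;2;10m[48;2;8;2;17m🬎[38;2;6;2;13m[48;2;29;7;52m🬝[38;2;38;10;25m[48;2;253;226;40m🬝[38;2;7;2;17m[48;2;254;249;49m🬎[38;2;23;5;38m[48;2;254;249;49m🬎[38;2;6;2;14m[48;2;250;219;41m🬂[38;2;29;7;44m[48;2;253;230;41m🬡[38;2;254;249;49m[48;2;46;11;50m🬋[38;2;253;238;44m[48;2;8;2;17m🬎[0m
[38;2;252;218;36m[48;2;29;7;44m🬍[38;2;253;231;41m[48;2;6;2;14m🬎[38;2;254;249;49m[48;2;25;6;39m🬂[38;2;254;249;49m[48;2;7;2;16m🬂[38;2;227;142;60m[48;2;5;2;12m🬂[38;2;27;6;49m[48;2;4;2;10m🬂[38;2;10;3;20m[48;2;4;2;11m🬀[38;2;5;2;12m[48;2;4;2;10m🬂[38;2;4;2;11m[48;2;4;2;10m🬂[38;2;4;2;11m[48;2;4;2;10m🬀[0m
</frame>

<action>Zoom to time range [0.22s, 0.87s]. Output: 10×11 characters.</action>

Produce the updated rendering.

<frame>
[38;2;4;2;10m[48;2;4;2;10m [38;2;4;2;10m[48;2;4;2;10m [38;2;4;2;10m[48;2;4;2;10m [38;2;4;2;10m[48;2;4;2;10m [38;2;4;2;10m[48;2;4;2;10m [38;2;4;2;10m[48;2;4;2;10m [38;2;4;2;10m[48;2;4;2;10m [38;2;4;2;10m[48;2;4;2;10m [38;2;4;2;10m[48;2;4;2;10m [38;2;4;2;10m[48;2;4;2;10m [0m
[38;2;4;2;10m[48;2;4;2;10m [38;2;4;2;10m[48;2;4;2;10m [38;2;4;2;10m[48;2;4;2;10m [38;2;4;2;10m[48;2;4;2;10m [38;2;4;2;10m[48;2;4;2;10m [38;2;4;2;10m[48;2;4;2;10m [38;2;4;2;10m[48;2;4;2;10m [38;2;4;2;10m[48;2;4;2;10m [38;2;4;2;10m[48;2;4;2;10m [38;2;4;2;10m[48;2;4;2;10m [0m
[38;2;4;2;10m[48;2;4;2;10m [38;2;4;2;10m[48;2;4;2;10m [38;2;4;2;10m[48;2;4;2;10m [38;2;4;2;10m[48;2;4;2;10m [38;2;4;2;10m[48;2;4;2;10m [38;2;4;2;10m[48;2;4;2;10m [38;2;4;2;10m[48;2;4;2;10m [38;2;4;2;10m[48;2;4;2;10m [38;2;4;2;10m[48;2;4;2;10m [38;2;4;2;10m[48;2;4;2;10m [0m
[38;2;4;2;10m[48;2;4;2;10m [38;2;4;2;10m[48;2;4;2;10m [38;2;4;2;10m[48;2;4;2;10m [38;2;4;2;10m[48;2;4;2;10m [38;2;4;2;10m[48;2;4;2;10m [38;2;4;2;10m[48;2;4;2;10m [38;2;4;2;10m[48;2;4;2;10m [38;2;4;2;10m[48;2;4;2;10m [38;2;4;2;10m[48;2;4;2;10m [38;2;4;2;10m[48;2;4;2;10m [0m
[38;2;4;2;10m[48;2;4;2;10m [38;2;4;2;10m[48;2;4;2;10m [38;2;4;2;10m[48;2;4;2;10m [38;2;4;2;10m[48;2;4;2;10m [38;2;4;2;10m[48;2;4;2;10m [38;2;4;2;10m[48;2;4;2;10m [38;2;4;2;10m[48;2;4;2;10m [38;2;4;2;10m[48;2;4;2;10m [38;2;4;2;10m[48;2;4;2;10m [38;2;4;2;10m[48;2;4;2;10m [0m
[38;2;4;2;10m[48;2;4;2;10m [38;2;4;2;10m[48;2;4;2;10m [38;2;4;2;10m[48;2;4;2;10m [38;2;4;2;10m[48;2;4;2;10m [38;2;4;2;10m[48;2;4;2;10m [38;2;4;2;10m[48;2;4;2;10m [38;2;4;2;10m[48;2;4;2;10m [38;2;4;2;10m[48;2;4;2;10m [38;2;4;2;10m[48;2;4;2;10m [38;2;4;2;10m[48;2;4;2;10m [0m
[38;2;4;2;10m[48;2;4;2;10m [38;2;4;2;10m[48;2;4;2;10m [38;2;4;2;10m[48;2;4;2;10m [38;2;4;2;10m[48;2;4;2;10m [38;2;4;2;10m[48;2;4;2;10m [38;2;4;2;10m[48;2;4;2;10m [38;2;4;2;10m[48;2;4;2;10m [38;2;4;2;10m[48;2;4;2;10m [38;2;4;2;10m[48;2;4;2;10m [38;2;4;2;10m[48;2;4;2;10m [0m
[38;2;4;2;10m[48;2;4;2;10m [38;2;4;2;10m[48;2;4;2;10m [38;2;4;2;10m[48;2;4;2;10m [38;2;4;2;10m[48;2;4;2;10m [38;2;4;2;10m[48;2;4;2;10m [38;2;4;2;10m[48;2;4;2;10m [38;2;4;2;10m[48;2;4;2;11m🬎[38;2;4;2;10m[48;2;5;2;11m🬝[38;2;4;2;10m[48;2;5;2;12m🬎[38;2;4;2;10m[48;2;6;2;14m🬎[0m
[38;2;4;2;10m[48;2;5;2;12m🬎[38;2;4;2;10m[48;2;6;2;14m🬎[38;2;4;2;10m[48;2;8;2;18m🬎[38;2;4;2;11m[48;2;16;4;31m🬎[38;2;9;2;18m[48;2;66;16;88m🬝[38;2;7;2;15m[48;2;236;152;42m🬎[38;2;12;3;24m[48;2;254;248;49m🬎[38;2;28;7;43m[48;2;254;249;49m🬎[38;2;11;3;22m[48;2;251;216;39m🬂[38;2;19;5;35m[48;2;250;213;40m🬂[0m
[38;2;13;3;25m[48;2;253;238;44m🬂[38;2;50;12;74m[48;2;251;214;38m🬡[38;2;253;229;41m[48;2;79;19;63m🬍[38;2;253;237;44m[48;2;12;3;23m🬎[38;2;244;198;47m[48;2;27;6;41m🬆[38;2;254;249;49m[48;2;13;3;26m🬂[38;2;252;203;31m[48;2;8;2;17m🬂[38;2;190;49;80m[48;2;16;4;28m🬀[38;2;19;5;35m[48;2;4;2;11m🬂[38;2;11;3;22m[48;2;4;2;10m🬂[0m
[38;2;13;4;26m[48;2;4;2;11m🬂[38;2;8;2;17m[48;2;4;2;10m🬂[38;2;6;2;13m[48;2;4;2;10m🬂[38;2;5;2;11m[48;2;4;2;10m🬂[38;2;4;2;11m[48;2;4;2;10m🬂[38;2;4;2;11m[48;2;4;2;10m🬀[38;2;4;2;10m[48;2;4;2;10m [38;2;4;2;10m[48;2;4;2;10m [38;2;4;2;10m[48;2;4;2;10m [38;2;4;2;10m[48;2;4;2;10m [0m
</frame>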